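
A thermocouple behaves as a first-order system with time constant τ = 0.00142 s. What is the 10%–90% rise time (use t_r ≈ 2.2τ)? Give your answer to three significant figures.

t_r ≈ 2.2τ = 0.00312 s.

t_r ≈ 0.00312 s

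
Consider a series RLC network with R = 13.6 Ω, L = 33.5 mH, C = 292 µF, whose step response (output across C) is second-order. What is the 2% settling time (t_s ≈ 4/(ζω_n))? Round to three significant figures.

t_s ≈ 0.0197 s

For a series RLC circuit (capacitor voltage as output), ω_n = 1/√(LC) = 1/√(33.5 mH · 292 µF) = 320 rad/s.
ζ = (R/2)·√(C/L) = (13.6/2)·√(292 µF/33.5 mH) = 0.635.
t_s ≈ 4/(ζω_n) = 0.0197 s.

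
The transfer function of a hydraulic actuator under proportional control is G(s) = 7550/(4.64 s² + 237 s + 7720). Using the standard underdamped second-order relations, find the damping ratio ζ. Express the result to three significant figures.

ζ ≈ 0.626

Dividing through by 4.64: denominator becomes s² + 51.08 s + 1664.
So ω_n = √1664 = 40.8 rad/s and ζ = 51.08/(2·40.8) = 0.626.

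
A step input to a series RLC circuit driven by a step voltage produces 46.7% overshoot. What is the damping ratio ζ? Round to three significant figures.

Inverting the overshoot relation: ζ = |ln 0.467|/√(π² + ln²0.467) = 0.236.

ζ ≈ 0.236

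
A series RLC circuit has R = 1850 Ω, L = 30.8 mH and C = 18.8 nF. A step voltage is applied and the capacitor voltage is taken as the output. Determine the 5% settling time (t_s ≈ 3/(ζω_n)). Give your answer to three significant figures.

For a series RLC circuit (capacitor voltage as output), ω_n = 1/√(LC) = 1/√(30.8 mH · 18.8 nF) = 41600 rad/s.
ζ = (R/2)·√(C/L) = (1850/2)·√(18.8 nF/30.8 mH) = 0.723.
t_s ≈ 3/(ζω_n) = 0.0000999 s.

t_s ≈ 0.0000999 s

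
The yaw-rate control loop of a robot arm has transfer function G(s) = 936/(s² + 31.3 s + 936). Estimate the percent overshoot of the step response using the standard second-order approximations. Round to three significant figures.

Comparing the denominator to s² + 2ζω_n s + ω_n²: ω_n = √936 = 30.6 rad/s, and 2ζω_n = 31.3 so ζ = 31.3/(2·30.6) = 0.512.
Overshoot: exp(−π·0.512/√(1−0.512²)) = 0.154, i.e. 15.4%.

%OS ≈ 15.4%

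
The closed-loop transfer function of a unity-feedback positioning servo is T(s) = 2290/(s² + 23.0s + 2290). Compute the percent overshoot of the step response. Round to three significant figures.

%OS ≈ 45.9%

Matching coefficients with s² + 2ζω_n s + ω_n² gives ω_n² = 2290 ⇒ ω_n = 47.9 rad/s, and ζ = 23.0/(2ω_n) = 0.240.
%OS = 100 e^{−πζ/√(1−ζ²)} with ζ = 0.240 gives 45.9%.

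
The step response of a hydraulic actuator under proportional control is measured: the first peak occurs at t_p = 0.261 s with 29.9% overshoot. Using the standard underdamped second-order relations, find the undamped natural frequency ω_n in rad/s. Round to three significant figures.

ω_n ≈ 12.9 rad/s

ζ from %OS: ζ = |ln 0.299|/√(π²+ln²0.299) = 0.359.
From t_p = π/ω_d, ω_d = π/0.261 = 12.0 rad/s, so ω_n = ω_d/√(1−ζ²) = 12.9 rad/s.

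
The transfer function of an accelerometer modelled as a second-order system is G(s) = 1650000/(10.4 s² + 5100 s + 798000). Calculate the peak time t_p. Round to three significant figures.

t_p ≈ 0.0244 s

Dividing through by 10.4: denominator becomes s² + 490.4 s + 76730.
So ω_n = √76730 = 277 rad/s and ζ = 490.4/(2·277) = 0.885.
ω_d = ω_n√(1−ζ²) = 129 rad/s. t_p = π/ω_d = 0.0244 s.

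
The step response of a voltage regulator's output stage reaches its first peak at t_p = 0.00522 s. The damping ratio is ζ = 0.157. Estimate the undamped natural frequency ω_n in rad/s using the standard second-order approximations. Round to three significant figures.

Peak time t_p = π/ω_d, so ω_d = π/t_p = π/0.00522 = 602 rad/s.
ω_n = ω_d/√(1−ζ²) = 602/√0.975 = 609 rad/s.

ω_n ≈ 609 rad/s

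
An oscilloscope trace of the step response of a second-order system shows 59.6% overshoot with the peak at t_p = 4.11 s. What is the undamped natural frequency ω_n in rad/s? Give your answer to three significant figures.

The overshoot fixes ζ = −ln(OS)/√(π²+ln²(OS)) = 0.163.
From t_p = π/ω_d, ω_d = π/4.11 = 0.764 rad/s, so ω_n = ω_d/√(1−ζ²) = 0.775 rad/s.

ω_n ≈ 0.775 rad/s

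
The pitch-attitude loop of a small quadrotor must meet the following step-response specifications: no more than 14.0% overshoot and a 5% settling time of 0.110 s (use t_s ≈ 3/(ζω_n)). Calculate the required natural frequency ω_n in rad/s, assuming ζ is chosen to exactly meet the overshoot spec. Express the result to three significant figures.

Inverting the overshoot relation: ζ = |ln 0.140|/√(π² + ln²0.140) = 0.531.
From t_s ≈ 3/(ζω_n): ω_n = 3/(ζ·t_s) = 3/(0.531·0.110) = 51.4 rad/s.

ω_n ≈ 51.4 rad/s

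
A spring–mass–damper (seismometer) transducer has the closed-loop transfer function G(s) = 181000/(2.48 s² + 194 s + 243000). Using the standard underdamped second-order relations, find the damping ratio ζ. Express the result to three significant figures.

Dividing through by 2.48: denominator becomes s² + 78.23 s + 97980.
So ω_n = √97980 = 313 rad/s and ζ = 78.23/(2·313) = 0.125.

ζ ≈ 0.125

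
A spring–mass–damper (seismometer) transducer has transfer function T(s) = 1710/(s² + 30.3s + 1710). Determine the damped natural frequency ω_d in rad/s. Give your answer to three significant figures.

ω_d ≈ 38.5 rad/s

ω_n = √1710 = 41.4 rad/s; ζ = 30.3/(2·41.4) = 0.366.
ω_d = ω_n√(1−ζ²) = 38.5 rad/s.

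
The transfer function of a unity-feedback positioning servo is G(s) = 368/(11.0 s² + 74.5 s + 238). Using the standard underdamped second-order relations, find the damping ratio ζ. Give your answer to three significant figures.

ζ ≈ 0.728

Dividing through by 11.0: denominator becomes s² + 6.773 s + 21.64.
So ω_n = √21.64 = 4.65 rad/s and ζ = 6.773/(2·4.65) = 0.728.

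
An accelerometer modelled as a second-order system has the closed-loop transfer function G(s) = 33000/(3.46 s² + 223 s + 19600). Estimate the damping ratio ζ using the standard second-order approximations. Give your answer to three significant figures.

ζ ≈ 0.428

Dividing through by 3.46: denominator becomes s² + 64.45 s + 5665.
So ω_n = √5665 = 75.3 rad/s and ζ = 64.45/(2·75.3) = 0.428.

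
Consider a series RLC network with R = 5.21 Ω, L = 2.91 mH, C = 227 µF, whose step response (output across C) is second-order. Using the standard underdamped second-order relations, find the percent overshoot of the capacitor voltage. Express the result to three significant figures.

For a series RLC circuit (capacitor voltage as output), ω_n = 1/√(LC) = 1/√(2.91 mH · 227 µF) = 1230 rad/s.
ζ = (R/2)·√(C/L) = (5.21/2)·√(227 µF/2.91 mH) = 0.728.
%OS = 100·exp(−πζ/√(1−ζ²)) = 3.57%.

%OS ≈ 3.57%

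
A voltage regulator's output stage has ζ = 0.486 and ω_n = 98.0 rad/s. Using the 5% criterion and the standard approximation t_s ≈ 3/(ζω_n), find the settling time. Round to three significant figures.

t_s ≈ 3/(ζω_n) = 3/(0.486 × 98.0) = 0.0630 s.

t_s ≈ 0.0630 s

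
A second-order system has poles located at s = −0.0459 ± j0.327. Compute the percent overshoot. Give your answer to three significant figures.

With σ = 0.0459, ω_d = 0.327: ω_n = √(σ²+ω_d²) = 0.330 rad/s, ζ = σ/ω_n = 0.139.
Overshoot: exp(−π·0.139/√(1−0.139²)) = 0.643, i.e. 64.3%.

%OS ≈ 64.3%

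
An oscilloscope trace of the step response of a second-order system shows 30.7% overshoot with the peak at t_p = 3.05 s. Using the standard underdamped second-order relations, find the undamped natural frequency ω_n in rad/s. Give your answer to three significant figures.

The overshoot fixes ζ = −ln(OS)/√(π²+ln²(OS)) = 0.352.
t_p = π/ω_d ⇒ ω_d = 1.03 rad/s; then ω_n = ω_d/√(1−ζ²) = 1.10 rad/s.

ω_n ≈ 1.10 rad/s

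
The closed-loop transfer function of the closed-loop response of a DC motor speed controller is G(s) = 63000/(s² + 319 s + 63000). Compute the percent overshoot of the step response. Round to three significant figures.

Matching coefficients with s² + 2ζω_n s + ω_n² gives ω_n² = 63000 ⇒ ω_n = 251 rad/s, and ζ = 319/(2ω_n) = 0.635.
%OS = 100 e^{−πζ/√(1−ζ²)} with ζ = 0.635 gives 7.54%.

%OS ≈ 7.54%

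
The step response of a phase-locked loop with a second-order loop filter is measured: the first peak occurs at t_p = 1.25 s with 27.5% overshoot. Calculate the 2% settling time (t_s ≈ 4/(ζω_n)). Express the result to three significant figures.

From the overshoot, ζ = −ln(OS)/√(π²+ln²(OS)) = 0.380.
From t_p = π/ω_d, ω_d = π/1.25 = 2.51 rad/s, so ω_n = ω_d/√(1−ζ²) = 2.72 rad/s.
t_s ≈ 4/(ζω_n) = 4/(0.380·2.72) = 3.87 s.

t_s ≈ 3.87 s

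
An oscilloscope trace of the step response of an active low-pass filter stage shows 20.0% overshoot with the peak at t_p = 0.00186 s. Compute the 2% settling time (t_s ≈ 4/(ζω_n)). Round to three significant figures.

The overshoot fixes ζ = −ln(OS)/√(π²+ln²(OS)) = 0.456.
t_p = π/ω_d ⇒ ω_d = 1690 rad/s; then ω_n = ω_d/√(1−ζ²) = 1900 rad/s.
t_s ≈ 4/(ζω_n) = 4/(0.456·1900) = 0.00462 s.

t_s ≈ 0.00462 s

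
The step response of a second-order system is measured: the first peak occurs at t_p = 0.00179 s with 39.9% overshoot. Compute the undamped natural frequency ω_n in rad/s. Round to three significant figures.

ζ from %OS: ζ = |ln 0.399|/√(π²+ln²0.399) = 0.281.
From t_p = π/ω_d, ω_d = π/0.00179 = 1760 rad/s, so ω_n = ω_d/√(1−ζ²) = 1830 rad/s.

ω_n ≈ 1830 rad/s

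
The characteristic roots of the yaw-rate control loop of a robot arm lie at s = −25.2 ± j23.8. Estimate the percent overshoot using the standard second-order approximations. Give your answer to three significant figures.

%OS ≈ 3.59%

|pole| = ω_n = √(25.2² + 23.8²) = 34.7 rad/s; ζ = cos θ = σ/ω_n = 0.727.
Overshoot: exp(−π·0.727/√(1−0.727²)) = 0.0359, i.e. 3.59%.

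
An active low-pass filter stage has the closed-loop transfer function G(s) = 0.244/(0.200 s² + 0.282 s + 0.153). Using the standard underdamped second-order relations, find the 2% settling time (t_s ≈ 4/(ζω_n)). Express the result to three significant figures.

t_s ≈ 5.67 s

Dividing through by 0.200: denominator becomes s² + 1.410 s + 0.7650.
So ω_n = √0.7650 = 0.875 rad/s and ζ = 1.410/(2·0.875) = 0.806.
t_s ≈ 4/(ζω_n) = 5.67 s.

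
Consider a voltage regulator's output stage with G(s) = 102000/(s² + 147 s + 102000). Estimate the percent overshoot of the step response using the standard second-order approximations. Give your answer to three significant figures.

Matching coefficients with s² + 2ζω_n s + ω_n² gives ω_n² = 102000 ⇒ ω_n = 319 rad/s, and ζ = 147/(2ω_n) = 0.230.
Overshoot: exp(−π·0.230/√(1−0.230²)) = 0.476, i.e. 47.6%.

%OS ≈ 47.6%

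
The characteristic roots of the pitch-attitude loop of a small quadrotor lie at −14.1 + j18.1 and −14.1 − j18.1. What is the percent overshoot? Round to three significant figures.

The poles are at −σ ± jω_d with σ = 14.1 and ω_d = 18.1, so ω_n = √(σ²+ω_d²) = 22.9 rad/s and ζ = σ/ω_n = 0.615.
Overshoot: exp(−π·0.615/√(1−0.615²)) = 0.0865, i.e. 8.65%.

%OS ≈ 8.65%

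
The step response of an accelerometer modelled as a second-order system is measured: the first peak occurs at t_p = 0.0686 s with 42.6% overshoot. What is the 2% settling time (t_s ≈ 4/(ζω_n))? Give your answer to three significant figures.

t_s ≈ 0.322 s

From the overshoot, ζ = −ln(OS)/√(π²+ln²(OS)) = 0.262.
From t_p = π/ω_d, ω_d = π/0.0686 = 45.8 rad/s, so ω_n = ω_d/√(1−ζ²) = 47.5 rad/s.
t_s ≈ 4/(ζω_n) = 4/(0.262·47.5) = 0.322 s.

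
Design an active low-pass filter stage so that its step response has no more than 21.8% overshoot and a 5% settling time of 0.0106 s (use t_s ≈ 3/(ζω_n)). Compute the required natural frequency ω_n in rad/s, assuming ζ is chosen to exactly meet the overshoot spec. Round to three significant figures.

ω_n ≈ 649 rad/s

ζ = −ln(OS)/√(π² + (ln OS)²). With OS = 0.218, ln OS = −1.523 and ζ = 1.523/3.491 = 0.436.
Then ω_n = 3/(ζ t_s) = 3/(0.436 × 0.0106) = 649 rad/s.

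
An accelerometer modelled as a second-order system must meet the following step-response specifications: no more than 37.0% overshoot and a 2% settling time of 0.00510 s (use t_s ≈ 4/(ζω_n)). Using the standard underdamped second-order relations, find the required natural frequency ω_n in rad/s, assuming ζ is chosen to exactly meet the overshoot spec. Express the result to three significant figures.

ζ = −ln(OS)/√(π² + (ln OS)²). With OS = 0.370, ln OS = −0.9943 and ζ = 0.9943/3.295 = 0.302.
From t_s ≈ 4/(ζω_n): ω_n = 4/(ζ·t_s) = 4/(0.302·0.00510) = 2600 rad/s.

ω_n ≈ 2600 rad/s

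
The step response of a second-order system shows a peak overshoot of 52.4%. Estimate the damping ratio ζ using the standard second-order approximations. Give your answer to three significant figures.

ζ = −ln(OS)/√(π² + (ln OS)²). With OS = 0.524, ln OS = −0.6463 and ζ = 0.6463/3.207 = 0.201.

ζ ≈ 0.201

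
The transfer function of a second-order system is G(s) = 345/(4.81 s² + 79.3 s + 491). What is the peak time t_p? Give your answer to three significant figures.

t_p ≈ 0.538 s

Dividing through by 4.81: denominator becomes s² + 16.49 s + 102.1.
So ω_n = √102.1 = 10.1 rad/s and ζ = 16.49/(2·10.1) = 0.816.
ω_d = ω_n√(1−ζ²) = 5.84 rad/s. t_p = π/ω_d = 0.538 s.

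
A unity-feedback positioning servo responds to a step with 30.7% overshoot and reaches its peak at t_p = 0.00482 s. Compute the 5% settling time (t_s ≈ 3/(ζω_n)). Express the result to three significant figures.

ζ from %OS: ζ = |ln 0.307|/√(π²+ln²0.307) = 0.352.
From t_p = π/ω_d, ω_d = π/0.00482 = 652 rad/s, so ω_n = ω_d/√(1−ζ²) = 696 rad/s.
t_s ≈ 3/(ζω_n) = 3/(0.352·696) = 0.0122 s.

t_s ≈ 0.0122 s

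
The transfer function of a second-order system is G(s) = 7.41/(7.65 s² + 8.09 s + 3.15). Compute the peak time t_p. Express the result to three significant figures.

t_p ≈ 8.64 s

Dividing through by 7.65: denominator becomes s² + 1.058 s + 0.4118.
So ω_n = √0.4118 = 0.642 rad/s and ζ = 1.058/(2·0.642) = 0.824.
ω_d = ω_n√(1−ζ²) = 0.364 rad/s. t_p = π/ω_d = 8.64 s.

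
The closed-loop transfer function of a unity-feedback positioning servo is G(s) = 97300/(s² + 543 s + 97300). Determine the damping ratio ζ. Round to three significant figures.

ζ ≈ 0.870

Matching coefficients with s² + 2ζω_n s + ω_n² gives ω_n² = 97300 ⇒ ω_n = 312 rad/s, and ζ = 543/(2ω_n) = 0.870.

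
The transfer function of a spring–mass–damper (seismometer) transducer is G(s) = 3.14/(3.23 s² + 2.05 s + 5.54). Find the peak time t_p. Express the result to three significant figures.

t_p ≈ 2.47 s

Dividing through by 3.23: denominator becomes s² + 0.6347 s + 1.715.
So ω_n = √1.715 = 1.31 rad/s and ζ = 0.6347/(2·1.31) = 0.242.
ω_d = 1.31·√(1 − 0.242²) = 1.27 rad/s. t_p = π/ω_d = 2.47 s.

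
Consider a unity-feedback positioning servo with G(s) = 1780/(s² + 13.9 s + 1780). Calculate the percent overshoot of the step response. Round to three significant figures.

Matching coefficients with s² + 2ζω_n s + ω_n² gives ω_n² = 1780 ⇒ ω_n = 42.2 rad/s, and ζ = 13.9/(2ω_n) = 0.165.
Overshoot: exp(−π·0.165/√(1−0.165²)) = 0.592, i.e. 59.2%.

%OS ≈ 59.2%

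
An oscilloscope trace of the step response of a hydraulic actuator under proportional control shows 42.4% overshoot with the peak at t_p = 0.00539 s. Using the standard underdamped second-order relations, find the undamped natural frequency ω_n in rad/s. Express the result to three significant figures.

ω_n ≈ 604 rad/s

From the overshoot, ζ = −ln(OS)/√(π²+ln²(OS)) = 0.263.
From t_p = π/ω_d, ω_d = π/0.00539 = 583 rad/s, so ω_n = ω_d/√(1−ζ²) = 604 rad/s.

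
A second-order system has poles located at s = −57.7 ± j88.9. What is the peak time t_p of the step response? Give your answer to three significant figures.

t_p ≈ 0.0353 s

t_p = π/ω_d with ω_d = 88.9 (the imaginary part), so t_p = 0.0353 s.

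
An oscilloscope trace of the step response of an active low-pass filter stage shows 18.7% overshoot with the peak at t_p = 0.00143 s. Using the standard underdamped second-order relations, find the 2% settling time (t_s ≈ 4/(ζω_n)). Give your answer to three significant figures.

The overshoot fixes ζ = −ln(OS)/√(π²+ln²(OS)) = 0.471.
t_p = π/ω_d ⇒ ω_d = 2200 rad/s; then ω_n = ω_d/√(1−ζ²) = 2490 rad/s.
t_s ≈ 4/(ζω_n) = 4/(0.471·2490) = 0.00341 s.

t_s ≈ 0.00341 s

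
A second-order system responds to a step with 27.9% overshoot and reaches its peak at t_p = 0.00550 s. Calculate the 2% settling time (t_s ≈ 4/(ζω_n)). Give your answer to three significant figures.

t_s ≈ 0.0172 s

From the overshoot, ζ = −ln(OS)/√(π²+ln²(OS)) = 0.376.
From t_p = π/ω_d, ω_d = π/0.00550 = 571 rad/s, so ω_n = ω_d/√(1−ζ²) = 617 rad/s.
t_s ≈ 4/(ζω_n) = 4/(0.376·617) = 0.0172 s.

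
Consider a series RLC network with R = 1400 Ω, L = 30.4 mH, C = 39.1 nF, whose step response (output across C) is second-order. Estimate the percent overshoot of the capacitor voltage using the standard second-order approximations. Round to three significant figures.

%OS ≈ 1.65%

For a series RLC circuit (capacitor voltage as output), ω_n = 1/√(LC) = 1/√(30.4 mH · 39.1 nF) = 29000 rad/s.
ζ = (R/2)·√(C/L) = (1400/2)·√(39.1 nF/30.4 mH) = 0.794.
%OS = 100 e^{−πζ/√(1−ζ²)} with ζ = 0.794 gives 1.65%.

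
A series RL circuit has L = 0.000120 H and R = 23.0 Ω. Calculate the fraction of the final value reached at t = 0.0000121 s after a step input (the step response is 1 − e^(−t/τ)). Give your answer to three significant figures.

y/y_∞ ≈ 0.902

τ = L/R = 0.000120/23.0 = 0.00000522 s.
y(t)/y_∞ = 1 − e^(−t/τ) = 1 − e^(−0.0000121/0.00000522) = 1 − e^(−2.32) = 0.902.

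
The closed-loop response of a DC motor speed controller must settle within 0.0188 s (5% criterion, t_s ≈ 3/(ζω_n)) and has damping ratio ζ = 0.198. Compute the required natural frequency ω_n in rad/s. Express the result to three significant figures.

ω_n ≈ 806 rad/s

Rearranging t_s ≈ 3/(ζω_n) gives ω_n = 3/(ζ·t_s) = 3/(0.198 × 0.0188) = 806 rad/s.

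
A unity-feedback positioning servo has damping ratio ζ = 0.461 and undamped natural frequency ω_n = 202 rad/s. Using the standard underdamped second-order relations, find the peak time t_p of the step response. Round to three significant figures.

The damped frequency is ω_d = ω_n√(1−ζ²) = 202·√(1−0.213) = 179 rad/s.
Peak time t_p = π/ω_d = π/179 = 0.0175 s.

t_p ≈ 0.0175 s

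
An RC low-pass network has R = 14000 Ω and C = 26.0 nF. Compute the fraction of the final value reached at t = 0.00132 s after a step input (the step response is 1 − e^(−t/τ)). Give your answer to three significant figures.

τ = RC = 14000 × 26.0 nF = 0.000364 s.
y(t)/y_∞ = 1 − e^(−t/τ) = 1 − e^(−0.00132/0.000364) = 1 − e^(−3.63) = 0.973.

y/y_∞ ≈ 0.973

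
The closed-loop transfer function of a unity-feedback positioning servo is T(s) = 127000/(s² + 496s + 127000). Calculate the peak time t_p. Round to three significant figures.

Matching coefficients with s² + 2ζω_n s + ω_n² gives ω_n² = 127000 ⇒ ω_n = 356 rad/s, and ζ = 496/(2ω_n) = 0.696.
ω_d = ω_n√(1−ζ²) = 256 rad/s. Then t_p = π/ω_d = 0.0123 s.

t_p ≈ 0.0123 s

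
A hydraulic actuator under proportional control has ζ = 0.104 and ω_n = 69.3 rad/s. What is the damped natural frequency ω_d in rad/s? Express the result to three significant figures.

ω_d ≈ 68.9 rad/s

ω_d = ω_n√(1−ζ²) = 69.3·√0.989 = 68.9 rad/s.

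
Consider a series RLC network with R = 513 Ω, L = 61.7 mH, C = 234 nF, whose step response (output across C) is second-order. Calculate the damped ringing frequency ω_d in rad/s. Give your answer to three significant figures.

For a series RLC circuit (capacitor voltage as output), ω_n = 1/√(LC) = 1/√(61.7 mH · 234 nF) = 8320 rad/s.
ζ = (R/2)·√(C/L) = (513/2)·√(234 nF/61.7 mH) = 0.500.
ω_d = 8320·√(1 − 0.500²) = 7210 rad/s.

ω_d ≈ 7210 rad/s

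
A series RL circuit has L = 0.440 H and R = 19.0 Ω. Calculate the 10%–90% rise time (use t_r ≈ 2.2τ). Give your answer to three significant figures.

t_r ≈ 0.0509 s

τ = L/R = 0.440/19.0 = 0.0232 s.
t_r ≈ 2.2τ = 0.0509 s.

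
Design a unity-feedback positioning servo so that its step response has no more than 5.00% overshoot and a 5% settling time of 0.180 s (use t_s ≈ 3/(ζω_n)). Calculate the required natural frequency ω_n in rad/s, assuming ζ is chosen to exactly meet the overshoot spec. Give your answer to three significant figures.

ω_n ≈ 24.2 rad/s

ζ = −ln(OS)/√(π² + (ln OS)²). With OS = 0.0500, ln OS = −2.996 and ζ = 2.996/4.341 = 0.690.
From t_s ≈ 3/(ζω_n): ω_n = 3/(ζ·t_s) = 3/(0.690·0.180) = 24.2 rad/s.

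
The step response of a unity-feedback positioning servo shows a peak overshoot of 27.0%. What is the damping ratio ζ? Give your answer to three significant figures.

From %OS = 100·exp(−πζ/√(1−ζ²)), invert to get ζ = −ln(OS)/√(π² + ln²(OS)) with OS = 0.270.
−ln 0.270 = 1.309, so ζ = 1.309/√(π² + 1.714) = 0.385.

ζ ≈ 0.385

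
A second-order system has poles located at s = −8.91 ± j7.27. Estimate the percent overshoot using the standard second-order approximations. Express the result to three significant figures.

|pole| = ω_n = √(8.91² + 7.27²) = 11.5 rad/s; ζ = cos θ = σ/ω_n = 0.775.
%OS = 100·exp(−πζ/√(1−ζ²)) = 2.13%.

%OS ≈ 2.13%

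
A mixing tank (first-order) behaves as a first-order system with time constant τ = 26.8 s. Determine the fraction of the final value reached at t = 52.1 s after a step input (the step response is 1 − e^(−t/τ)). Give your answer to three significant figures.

y/y_∞ ≈ 0.857

y(t)/y_∞ = 1 − e^(−t/τ) = 1 − e^(−52.1/26.8) = 1 − e^(−1.94) = 0.857.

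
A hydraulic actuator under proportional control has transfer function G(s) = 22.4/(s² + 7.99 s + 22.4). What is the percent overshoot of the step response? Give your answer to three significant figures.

%OS ≈ 0.711%

ω_n = √22.4 = 4.73 rad/s; ζ = 7.99/(2·4.73) = 0.844.
Overshoot: exp(−π·0.844/√(1−0.844²)) = 0.00711, i.e. 0.711%.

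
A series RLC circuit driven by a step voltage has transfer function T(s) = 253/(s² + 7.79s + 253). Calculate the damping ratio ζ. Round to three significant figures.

Matching coefficients with s² + 2ζω_n s + ω_n² gives ω_n² = 253 ⇒ ω_n = 15.9 rad/s, and ζ = 7.79/(2ω_n) = 0.245.

ζ ≈ 0.245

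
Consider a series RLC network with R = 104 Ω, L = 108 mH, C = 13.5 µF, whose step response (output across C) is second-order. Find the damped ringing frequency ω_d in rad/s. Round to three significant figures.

For a series RLC circuit (capacitor voltage as output), ω_n = 1/√(LC) = 1/√(108 mH · 13.5 µF) = 828 rad/s.
ζ = (R/2)·√(C/L) = (104/2)·√(13.5 µF/108 mH) = 0.581.
The damped frequency ω_d = ω_n√(1−ζ²) = 674 rad/s.

ω_d ≈ 674 rad/s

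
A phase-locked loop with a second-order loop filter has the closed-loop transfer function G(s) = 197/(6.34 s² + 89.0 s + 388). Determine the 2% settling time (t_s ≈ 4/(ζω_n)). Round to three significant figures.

t_s ≈ 0.570 s

Dividing through by 6.34: denominator becomes s² + 14.04 s + 61.20.
So ω_n = √61.20 = 7.82 rad/s and ζ = 14.04/(2·7.82) = 0.897.
t_s ≈ 4/(ζω_n) = 0.570 s.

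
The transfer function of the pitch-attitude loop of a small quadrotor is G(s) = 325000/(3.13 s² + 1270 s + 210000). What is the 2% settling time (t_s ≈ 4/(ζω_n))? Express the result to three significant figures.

Dividing through by 3.13: denominator becomes s² + 405.8 s + 67090.
So ω_n = √67090 = 259 rad/s and ζ = 405.8/(2·259) = 0.783.
t_s ≈ 4/(ζω_n) = 0.0197 s.

t_s ≈ 0.0197 s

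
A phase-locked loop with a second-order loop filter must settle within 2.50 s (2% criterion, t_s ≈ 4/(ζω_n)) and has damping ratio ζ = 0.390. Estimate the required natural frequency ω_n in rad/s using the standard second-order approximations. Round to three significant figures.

Rearranging t_s ≈ 4/(ζω_n) gives ω_n = 4/(ζ·t_s) = 4/(0.390 × 2.50) = 4.10 rad/s.

ω_n ≈ 4.10 rad/s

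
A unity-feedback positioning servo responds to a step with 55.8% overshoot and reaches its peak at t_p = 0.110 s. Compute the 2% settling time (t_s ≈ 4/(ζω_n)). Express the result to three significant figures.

The overshoot fixes ζ = −ln(OS)/√(π²+ln²(OS)) = 0.183.
From t_p = π/ω_d, ω_d = π/0.110 = 28.6 rad/s, so ω_n = ω_d/√(1−ζ²) = 29.0 rad/s.
t_s ≈ 4/(ζω_n) = 4/(0.183·29.0) = 0.754 s.

t_s ≈ 0.754 s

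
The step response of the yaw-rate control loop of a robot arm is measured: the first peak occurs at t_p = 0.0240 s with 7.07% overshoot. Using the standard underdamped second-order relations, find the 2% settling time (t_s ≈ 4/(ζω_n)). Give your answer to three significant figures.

t_s ≈ 0.0362 s

From the overshoot, ζ = −ln(OS)/√(π²+ln²(OS)) = 0.645.
t_p = π/ω_d ⇒ ω_d = 131 rad/s; then ω_n = ω_d/√(1−ζ²) = 171 rad/s.
t_s ≈ 4/(ζω_n) = 4/(0.645·171) = 0.0362 s.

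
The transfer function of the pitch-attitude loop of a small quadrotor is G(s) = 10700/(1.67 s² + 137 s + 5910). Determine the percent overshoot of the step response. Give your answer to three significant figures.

%OS ≈ 5.02%

Dividing through by 1.67: denominator becomes s² + 82.04 s + 3539.
So ω_n = √3539 = 59.5 rad/s and ζ = 82.04/(2·59.5) = 0.690.
%OS = 100·exp(−πζ/√(1−ζ²)) = 5.02%.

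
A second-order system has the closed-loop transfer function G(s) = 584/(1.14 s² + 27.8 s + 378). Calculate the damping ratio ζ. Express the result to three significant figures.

Dividing through by 1.14: denominator becomes s² + 24.39 s + 331.6.
So ω_n = √331.6 = 18.2 rad/s and ζ = 24.39/(2·18.2) = 0.670.

ζ ≈ 0.670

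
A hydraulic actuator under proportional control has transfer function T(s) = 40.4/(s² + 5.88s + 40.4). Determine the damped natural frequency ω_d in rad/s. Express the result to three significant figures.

ω_d ≈ 5.64 rad/s

Matching coefficients with s² + 2ζω_n s + ω_n² gives ω_n² = 40.4 ⇒ ω_n = 6.36 rad/s, and ζ = 5.88/(2ω_n) = 0.463.
ω_d = 6.36·√(1 − 0.463²) = 5.64 rad/s.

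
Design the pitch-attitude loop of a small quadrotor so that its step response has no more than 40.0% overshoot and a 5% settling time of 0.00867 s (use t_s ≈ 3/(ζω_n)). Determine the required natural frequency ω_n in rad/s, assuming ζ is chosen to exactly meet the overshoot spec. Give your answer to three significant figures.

ζ = −ln(OS)/√(π² + (ln OS)²). With OS = 0.400, ln OS = −0.9163 and ζ = 0.9163/3.272 = 0.280.
Then ω_n = 3/(ζ t_s) = 3/(0.280 × 0.00867) = 1240 rad/s.

ω_n ≈ 1240 rad/s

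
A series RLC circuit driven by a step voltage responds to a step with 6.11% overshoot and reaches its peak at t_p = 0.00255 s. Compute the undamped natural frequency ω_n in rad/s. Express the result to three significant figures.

ω_n ≈ 1650 rad/s

ζ from %OS: ζ = |ln 0.0611|/√(π²+ln²0.0611) = 0.665.
t_p = π/ω_d ⇒ ω_d = 1230 rad/s; then ω_n = ω_d/√(1−ζ²) = 1650 rad/s.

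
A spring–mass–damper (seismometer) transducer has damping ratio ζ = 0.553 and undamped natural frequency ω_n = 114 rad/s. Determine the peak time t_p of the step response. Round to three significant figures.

The damped frequency is ω_d = ω_n√(1−ζ²) = 114·√(1−0.306) = 95.0 rad/s.
Peak time t_p = π/ω_d = π/95.0 = 0.0331 s.

t_p ≈ 0.0331 s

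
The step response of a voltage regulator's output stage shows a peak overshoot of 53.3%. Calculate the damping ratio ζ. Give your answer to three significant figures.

ζ ≈ 0.196

From %OS = 100·exp(−πζ/√(1−ζ²)), invert to get ζ = −ln(OS)/√(π² + ln²(OS)) with OS = 0.533.
−ln 0.533 = 0.6292, so ζ = 0.6292/√(π² + 0.3959) = 0.196.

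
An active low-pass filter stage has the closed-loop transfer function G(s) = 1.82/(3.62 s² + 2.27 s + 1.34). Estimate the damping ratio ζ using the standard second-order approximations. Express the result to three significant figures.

Dividing through by 3.62: denominator becomes s² + 0.6271 s + 0.3702.
So ω_n = √0.3702 = 0.608 rad/s and ζ = 0.6271/(2·0.608) = 0.515.

ζ ≈ 0.515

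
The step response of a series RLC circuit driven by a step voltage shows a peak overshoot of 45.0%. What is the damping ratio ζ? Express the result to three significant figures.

ζ ≈ 0.246

ζ = −ln(OS)/√(π² + (ln OS)²). With OS = 0.450, ln OS = −0.7985 and ζ = 0.7985/3.241 = 0.246.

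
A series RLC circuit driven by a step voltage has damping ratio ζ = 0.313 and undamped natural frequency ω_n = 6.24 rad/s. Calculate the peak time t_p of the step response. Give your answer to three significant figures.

t_p ≈ 0.530 s

The damped frequency is ω_d = ω_n√(1−ζ²) = 6.24·√(1−0.0980) = 5.93 rad/s.
Peak time t_p = π/ω_d = π/5.93 = 0.530 s.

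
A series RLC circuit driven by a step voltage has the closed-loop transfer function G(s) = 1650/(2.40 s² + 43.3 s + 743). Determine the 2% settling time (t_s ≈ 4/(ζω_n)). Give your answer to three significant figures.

Dividing through by 2.40: denominator becomes s² + 18.04 s + 309.6.
So ω_n = √309.6 = 17.6 rad/s and ζ = 18.04/(2·17.6) = 0.513.
t_s ≈ 4/(ζω_n) = 0.443 s.

t_s ≈ 0.443 s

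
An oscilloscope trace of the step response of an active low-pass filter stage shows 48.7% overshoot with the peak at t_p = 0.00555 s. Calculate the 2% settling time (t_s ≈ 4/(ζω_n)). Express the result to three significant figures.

t_s ≈ 0.0309 s

From the overshoot, ζ = −ln(OS)/√(π²+ln²(OS)) = 0.223.
From t_p = π/ω_d, ω_d = π/0.00555 = 566 rad/s, so ω_n = ω_d/√(1−ζ²) = 581 rad/s.
t_s ≈ 4/(ζω_n) = 4/(0.223·581) = 0.0309 s.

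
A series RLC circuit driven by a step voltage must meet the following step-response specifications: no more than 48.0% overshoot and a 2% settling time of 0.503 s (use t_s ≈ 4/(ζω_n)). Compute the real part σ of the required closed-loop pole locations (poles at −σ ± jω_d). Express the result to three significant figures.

σ ≈ 7.95

The settling-time spec alone fixes σ = ζω_n = 4/t_s = 4/0.503 = 7.95.
(Overshoot then fixes ζ = 0.228 and hence ω_d = σ·√(1−ζ²)/ζ = 34.0 rad/s.)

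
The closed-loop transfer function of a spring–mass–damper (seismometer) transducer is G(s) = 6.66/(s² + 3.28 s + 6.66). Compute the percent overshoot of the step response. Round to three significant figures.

Matching coefficients with s² + 2ζω_n s + ω_n² gives ω_n² = 6.66 ⇒ ω_n = 2.58 rad/s, and ζ = 3.28/(2ω_n) = 0.635.
%OS = 100·exp(−πζ/√(1−ζ²)) = 7.53%.

%OS ≈ 7.53%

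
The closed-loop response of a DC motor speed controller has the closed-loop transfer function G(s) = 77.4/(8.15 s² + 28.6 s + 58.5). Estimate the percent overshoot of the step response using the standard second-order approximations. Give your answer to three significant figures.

Dividing through by 8.15: denominator becomes s² + 3.509 s + 7.178.
So ω_n = √7.178 = 2.68 rad/s and ζ = 3.509/(2·2.68) = 0.655.
%OS = 100·exp(−πζ/√(1−ζ²)) = 6.57%.

%OS ≈ 6.57%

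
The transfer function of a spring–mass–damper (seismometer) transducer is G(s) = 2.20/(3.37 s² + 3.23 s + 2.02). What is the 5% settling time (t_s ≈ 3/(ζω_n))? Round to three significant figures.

t_s ≈ 6.26 s

Dividing through by 3.37: denominator becomes s² + 0.9585 s + 0.5994.
So ω_n = √0.5994 = 0.774 rad/s and ζ = 0.9585/(2·0.774) = 0.619.
t_s ≈ 3/(ζω_n) = 6.26 s.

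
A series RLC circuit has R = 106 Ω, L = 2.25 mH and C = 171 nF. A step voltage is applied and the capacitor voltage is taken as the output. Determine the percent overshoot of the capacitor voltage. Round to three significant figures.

%OS ≈ 19.5%

For a series RLC circuit (capacitor voltage as output), ω_n = 1/√(LC) = 1/√(2.25 mH · 171 nF) = 51000 rad/s.
ζ = (R/2)·√(C/L) = (106/2)·√(171 nF/2.25 mH) = 0.462.
%OS = 100 e^{−πζ/√(1−ζ²)} with ζ = 0.462 gives 19.5%.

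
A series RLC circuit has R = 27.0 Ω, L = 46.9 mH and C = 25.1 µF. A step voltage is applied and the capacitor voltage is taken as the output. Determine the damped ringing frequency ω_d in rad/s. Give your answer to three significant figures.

ω_d ≈ 876 rad/s

For a series RLC circuit (capacitor voltage as output), ω_n = 1/√(LC) = 1/√(46.9 mH · 25.1 µF) = 922 rad/s.
ζ = (R/2)·√(C/L) = (27.0/2)·√(25.1 µF/46.9 mH) = 0.312.
ω_d = ω_n√(1−ζ²) = 876 rad/s.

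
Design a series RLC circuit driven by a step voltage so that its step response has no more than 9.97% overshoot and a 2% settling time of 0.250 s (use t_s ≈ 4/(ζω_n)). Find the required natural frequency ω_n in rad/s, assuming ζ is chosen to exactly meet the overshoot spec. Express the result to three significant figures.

ω_n ≈ 27.0 rad/s

ζ = −ln(OS)/√(π² + (ln OS)²). With OS = 0.0997, ln OS = −2.306 and ζ = 2.306/3.897 = 0.592.
From t_s ≈ 4/(ζω_n): ω_n = 4/(ζ·t_s) = 4/(0.592·0.250) = 27.0 rad/s.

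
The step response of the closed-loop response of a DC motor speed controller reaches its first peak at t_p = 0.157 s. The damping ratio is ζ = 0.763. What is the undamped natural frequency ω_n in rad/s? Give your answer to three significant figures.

Peak time t_p = π/ω_d, so ω_d = π/t_p = π/0.157 = 20.0 rad/s.
ω_n = ω_d/√(1−ζ²) = 20.0/√0.418 = 31.0 rad/s.

ω_n ≈ 31.0 rad/s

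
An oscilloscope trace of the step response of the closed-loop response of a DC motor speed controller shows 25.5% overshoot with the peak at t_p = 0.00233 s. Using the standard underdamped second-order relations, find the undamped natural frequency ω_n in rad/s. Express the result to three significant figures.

ω_n ≈ 1470 rad/s

From the overshoot, ζ = −ln(OS)/√(π²+ln²(OS)) = 0.399.
From t_p = π/ω_d, ω_d = π/0.00233 = 1350 rad/s, so ω_n = ω_d/√(1−ζ²) = 1470 rad/s.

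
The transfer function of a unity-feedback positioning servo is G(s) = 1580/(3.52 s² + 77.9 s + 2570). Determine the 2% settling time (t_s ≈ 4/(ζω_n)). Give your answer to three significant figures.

t_s ≈ 0.361 s

Dividing through by 3.52: denominator becomes s² + 22.13 s + 730.1.
So ω_n = √730.1 = 27.0 rad/s and ζ = 22.13/(2·27.0) = 0.410.
t_s ≈ 4/(ζω_n) = 0.361 s.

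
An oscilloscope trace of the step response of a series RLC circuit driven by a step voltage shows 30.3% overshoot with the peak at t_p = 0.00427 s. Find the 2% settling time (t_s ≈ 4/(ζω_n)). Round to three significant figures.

t_s ≈ 0.0143 s

From the overshoot, ζ = −ln(OS)/√(π²+ln²(OS)) = 0.355.
t_p = π/ω_d ⇒ ω_d = 736 rad/s; then ω_n = ω_d/√(1−ζ²) = 787 rad/s.
t_s ≈ 4/(ζω_n) = 4/(0.355·787) = 0.0143 s.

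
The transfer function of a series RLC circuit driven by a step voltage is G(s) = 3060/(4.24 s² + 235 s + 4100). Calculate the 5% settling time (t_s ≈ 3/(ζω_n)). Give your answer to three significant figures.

t_s ≈ 0.108 s

Dividing through by 4.24: denominator becomes s² + 55.42 s + 967.0.
So ω_n = √967.0 = 31.1 rad/s and ζ = 55.42/(2·31.1) = 0.891.
t_s ≈ 3/(ζω_n) = 0.108 s.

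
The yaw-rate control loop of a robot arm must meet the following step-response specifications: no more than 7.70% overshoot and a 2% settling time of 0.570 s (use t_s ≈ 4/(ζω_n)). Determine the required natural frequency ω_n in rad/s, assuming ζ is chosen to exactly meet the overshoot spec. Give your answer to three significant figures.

ω_n ≈ 11.1 rad/s

Inverting the overshoot relation: ζ = |ln 0.0770|/√(π² + ln²0.0770) = 0.632.
Then ω_n = 4/(ζ t_s) = 4/(0.632 × 0.570) = 11.1 rad/s.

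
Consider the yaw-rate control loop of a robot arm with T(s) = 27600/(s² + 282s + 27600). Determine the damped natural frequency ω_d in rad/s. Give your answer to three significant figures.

ω_d ≈ 87.9 rad/s

ω_n = √27600 = 166 rad/s; ζ = 282/(2·166) = 0.849.
The damped frequency ω_d = ω_n√(1−ζ²) = 87.9 rad/s.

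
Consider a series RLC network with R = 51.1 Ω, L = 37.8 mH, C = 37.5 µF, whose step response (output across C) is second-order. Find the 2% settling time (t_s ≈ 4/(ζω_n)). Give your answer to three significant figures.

For a series RLC circuit (capacitor voltage as output), ω_n = 1/√(LC) = 1/√(37.8 mH · 37.5 µF) = 840 rad/s.
ζ = (R/2)·√(C/L) = (51.1/2)·√(37.5 µF/37.8 mH) = 0.805.
t_s ≈ 4/(ζω_n) = 0.00592 s.

t_s ≈ 0.00592 s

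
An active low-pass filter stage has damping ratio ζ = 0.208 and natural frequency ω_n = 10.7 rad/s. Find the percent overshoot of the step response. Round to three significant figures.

For an underdamped second-order system, %OS = 100·exp(−πζ/√(1−ζ²)).
πζ/√(1−ζ²) = π·0.208/√(1−0.0433) = 0.6681, so %OS = 100·e^(−0.6681) = 51.3%.

%OS ≈ 51.3%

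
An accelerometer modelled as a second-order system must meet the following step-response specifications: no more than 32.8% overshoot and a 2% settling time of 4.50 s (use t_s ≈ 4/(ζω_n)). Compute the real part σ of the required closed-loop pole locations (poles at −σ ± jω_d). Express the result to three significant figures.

The settling-time spec alone fixes σ = ζω_n = 4/t_s = 4/4.50 = 0.889.
(Overshoot then fixes ζ = 0.334 and hence ω_d = σ·√(1−ζ²)/ζ = 2.51 rad/s.)

σ ≈ 0.889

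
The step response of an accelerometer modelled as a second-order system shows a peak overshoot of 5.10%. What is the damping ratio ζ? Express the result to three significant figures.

ζ ≈ 0.688

From %OS = 100·exp(−πζ/√(1−ζ²)), invert to get ζ = −ln(OS)/√(π² + ln²(OS)) with OS = 0.0510.
−ln 0.0510 = 2.976, so ζ = 2.976/√(π² + 8.856) = 0.688.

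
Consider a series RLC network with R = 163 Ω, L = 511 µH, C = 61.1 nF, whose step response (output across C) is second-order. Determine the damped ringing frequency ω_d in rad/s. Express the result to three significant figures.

ω_d ≈ 81200 rad/s

For a series RLC circuit (capacitor voltage as output), ω_n = 1/√(LC) = 1/√(511 µH · 61.1 nF) = 179000 rad/s.
ζ = (R/2)·√(C/L) = (163/2)·√(61.1 nF/511 µH) = 0.891.
The damped frequency ω_d = ω_n√(1−ζ²) = 81200 rad/s.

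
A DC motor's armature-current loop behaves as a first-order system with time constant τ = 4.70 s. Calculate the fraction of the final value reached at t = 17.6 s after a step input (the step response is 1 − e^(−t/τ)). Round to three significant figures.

y/y_∞ ≈ 0.976

y(t)/y_∞ = 1 − e^(−t/τ) = 1 − e^(−17.6/4.70) = 1 − e^(−3.74) = 0.976.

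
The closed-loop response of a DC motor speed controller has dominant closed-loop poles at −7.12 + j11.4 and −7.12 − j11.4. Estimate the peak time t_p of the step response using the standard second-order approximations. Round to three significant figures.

t_p = π/ω_d with ω_d = 11.4 (the imaginary part), so t_p = 0.276 s.

t_p ≈ 0.276 s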